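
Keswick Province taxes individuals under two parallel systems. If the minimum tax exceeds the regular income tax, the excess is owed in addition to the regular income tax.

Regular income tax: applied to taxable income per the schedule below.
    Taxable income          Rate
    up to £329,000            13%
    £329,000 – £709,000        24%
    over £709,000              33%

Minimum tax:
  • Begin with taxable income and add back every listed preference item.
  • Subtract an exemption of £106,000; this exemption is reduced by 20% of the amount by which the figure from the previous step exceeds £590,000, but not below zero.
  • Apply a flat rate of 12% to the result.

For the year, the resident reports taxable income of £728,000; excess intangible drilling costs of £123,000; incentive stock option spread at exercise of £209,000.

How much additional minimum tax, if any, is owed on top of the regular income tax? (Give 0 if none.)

Regular income tax:
  £329,000 × 13% = £42,770
  £380,000 × 24% = £91,200
  £19,000 × 33% = £6,270
  → £140,240

Minimum tax:
  Adjusted income: £728,000 + £123,000 + £209,000 = £1,060,000
  Exemption: £106,000 − 20% × (£1,060,000 − £590,000) = £106,000 − £94,000 = £12,000
  Base: £1,060,000 − £12,000 = £1,048,000
  £1,048,000 × 12% = £125,760

£125,760 ≤ £140,240, so no add-on is due.

£0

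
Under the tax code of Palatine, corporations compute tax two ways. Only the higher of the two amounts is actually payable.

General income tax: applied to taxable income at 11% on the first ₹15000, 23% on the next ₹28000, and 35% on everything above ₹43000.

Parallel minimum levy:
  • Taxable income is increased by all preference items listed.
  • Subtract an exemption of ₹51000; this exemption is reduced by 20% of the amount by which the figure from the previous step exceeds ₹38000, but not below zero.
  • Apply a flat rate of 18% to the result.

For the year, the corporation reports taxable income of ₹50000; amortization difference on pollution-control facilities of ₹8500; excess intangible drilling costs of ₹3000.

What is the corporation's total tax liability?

General income tax:
  ₹15000 × 11% = ₹1650
  ₹28000 × 23% = ₹6440
  ₹7000 × 35% = ₹2450
  → ₹10540

Parallel minimum levy:
  Adjusted income: ₹50000 + ₹8500 + ₹3000 = ₹61500
  Exemption: ₹51000 − 20% × (₹61500 − ₹38000) = ₹51000 − ₹4700 = ₹46300
  Base: ₹61500 − ₹46300 = ₹15200
  ₹15200 × 18% = ₹2736

₹10540 > ₹2736, so the general income tax governs.

₹10540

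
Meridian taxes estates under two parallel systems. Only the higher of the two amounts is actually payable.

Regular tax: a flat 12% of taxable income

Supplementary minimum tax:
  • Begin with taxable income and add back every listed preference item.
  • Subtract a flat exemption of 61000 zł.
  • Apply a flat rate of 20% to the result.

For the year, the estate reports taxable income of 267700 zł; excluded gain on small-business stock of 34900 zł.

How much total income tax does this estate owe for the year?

Supplementary minimum tax:
  Adjusted income: 267700 zł + 34900 zł = 302600 zł
  Less exemption 61000 zł → base 241600 zł
  241600 zł × 20% = 48320 zł

Regular tax:
  267700 zł × 12% = 32124 zł

48320 zł > 32124 zł, so the supplementary minimum tax is the binding amount.

48320 zł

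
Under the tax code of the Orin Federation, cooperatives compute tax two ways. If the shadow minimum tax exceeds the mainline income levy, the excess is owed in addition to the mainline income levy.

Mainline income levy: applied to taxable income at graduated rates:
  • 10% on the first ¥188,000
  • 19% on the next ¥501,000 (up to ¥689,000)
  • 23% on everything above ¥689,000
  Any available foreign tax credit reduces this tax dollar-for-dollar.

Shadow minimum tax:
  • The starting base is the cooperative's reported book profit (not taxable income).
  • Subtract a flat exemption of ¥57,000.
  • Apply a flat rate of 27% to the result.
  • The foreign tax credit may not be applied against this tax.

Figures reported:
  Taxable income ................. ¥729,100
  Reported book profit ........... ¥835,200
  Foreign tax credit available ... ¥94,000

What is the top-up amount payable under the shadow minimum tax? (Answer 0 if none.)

¥180,901

Shadow minimum tax:
  Base (reported book profit): ¥835,200
  Less exemption ¥57,000 → base ¥778,200
  ¥778,200 × 27% = ¥210,114

Mainline income levy:
  ¥188,000 × 10% = ¥18,800
  ¥501,000 × 19% = ¥95,190
  ¥40,100 × 23% = ¥9,223
  → ¥123,213
  Less foreign tax credit ¥94,000 → ¥29,213

Excess of shadow minimum tax over mainline income levy: ¥210,114 − ¥29,213 = ¥180,901.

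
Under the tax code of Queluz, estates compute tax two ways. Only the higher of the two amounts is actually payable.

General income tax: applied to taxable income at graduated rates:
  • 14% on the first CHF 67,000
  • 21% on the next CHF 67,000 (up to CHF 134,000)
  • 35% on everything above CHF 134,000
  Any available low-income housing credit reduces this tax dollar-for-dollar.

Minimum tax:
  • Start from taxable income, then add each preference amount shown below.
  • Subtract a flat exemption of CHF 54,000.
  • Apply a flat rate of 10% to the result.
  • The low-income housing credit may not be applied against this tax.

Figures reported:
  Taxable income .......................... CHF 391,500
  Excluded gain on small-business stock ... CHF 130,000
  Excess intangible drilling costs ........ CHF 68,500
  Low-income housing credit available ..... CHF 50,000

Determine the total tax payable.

Minimum tax:
  Adjusted income: CHF 391,500 + CHF 130,000 + CHF 68,500 = CHF 590,000
  Less exemption CHF 54,000 → base CHF 536,000
  CHF 536,000 × 10% = CHF 53,600

General income tax:
  CHF 67,000 × 14% = CHF 9,380
  CHF 67,000 × 21% = CHF 14,070
  CHF 257,500 × 35% = CHF 90,125
  → CHF 113,575
  Less low-income housing credit CHF 50,000 → CHF 63,575

CHF 63,575 > CHF 53,600, so the general income tax governs.

CHF 63,575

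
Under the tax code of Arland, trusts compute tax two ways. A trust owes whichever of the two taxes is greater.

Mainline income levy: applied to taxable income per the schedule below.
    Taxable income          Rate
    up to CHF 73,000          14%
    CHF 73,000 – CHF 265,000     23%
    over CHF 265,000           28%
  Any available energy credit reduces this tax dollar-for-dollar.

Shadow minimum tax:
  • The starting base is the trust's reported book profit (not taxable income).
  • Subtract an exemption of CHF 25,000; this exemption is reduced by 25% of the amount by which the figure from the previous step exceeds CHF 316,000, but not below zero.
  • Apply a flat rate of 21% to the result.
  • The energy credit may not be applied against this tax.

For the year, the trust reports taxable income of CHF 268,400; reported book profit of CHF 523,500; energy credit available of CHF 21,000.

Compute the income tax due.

Shadow minimum tax:
  Base (reported book profit): CHF 523,500
  Exemption: 25% × (CHF 523,500 − CHF 316,000) = CHF 51,875 ≥ CHF 25,000, so the exemption is fully phased out
  Base: CHF 523,500 − CHF 0 = CHF 523,500
  CHF 523,500 × 21% = CHF 109,935

Mainline income levy:
  CHF 73,000 × 14% = CHF 10,220
  CHF 192,000 × 23% = CHF 44,160
  CHF 3,400 × 28% = CHF 952
  → CHF 55,332
  Less energy credit CHF 21,000 → CHF 34,332

CHF 109,935 > CHF 34,332, so the shadow minimum tax is the binding amount.

CHF 109,935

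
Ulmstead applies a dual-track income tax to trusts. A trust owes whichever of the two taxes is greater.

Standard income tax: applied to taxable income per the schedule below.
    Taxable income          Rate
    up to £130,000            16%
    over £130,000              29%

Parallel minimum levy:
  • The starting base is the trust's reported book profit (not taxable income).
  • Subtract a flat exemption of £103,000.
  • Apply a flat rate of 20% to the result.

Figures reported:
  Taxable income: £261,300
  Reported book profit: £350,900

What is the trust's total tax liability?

£58,877

Parallel minimum levy:
  Base (reported book profit): £350,900
  Less exemption £103,000 → base £247,900
  £247,900 × 20% = £49,580

Standard income tax:
  £130,000 × 16% = £20,800
  £131,300 × 29% = £38,077
  → £58,877

£58,877 > £49,580, so the standard income tax governs.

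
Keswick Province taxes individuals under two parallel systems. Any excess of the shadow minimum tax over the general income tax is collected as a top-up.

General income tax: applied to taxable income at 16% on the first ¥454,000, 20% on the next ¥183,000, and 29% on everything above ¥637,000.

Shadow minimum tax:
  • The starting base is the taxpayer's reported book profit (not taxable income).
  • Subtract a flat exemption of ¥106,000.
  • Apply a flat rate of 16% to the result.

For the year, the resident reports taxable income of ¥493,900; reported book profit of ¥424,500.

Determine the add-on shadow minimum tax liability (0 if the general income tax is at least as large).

¥0

General income tax:
  ¥454,000 × 16% = ¥72,640
  ¥39,900 × 20% = ¥7,980
  → ¥80,620

Shadow minimum tax:
  Base (reported book profit): ¥424,500
  Less exemption ¥106,000 → base ¥318,500
  ¥318,500 × 16% = ¥50,960

¥50,960 ≤ ¥80,620, so no add-on is due.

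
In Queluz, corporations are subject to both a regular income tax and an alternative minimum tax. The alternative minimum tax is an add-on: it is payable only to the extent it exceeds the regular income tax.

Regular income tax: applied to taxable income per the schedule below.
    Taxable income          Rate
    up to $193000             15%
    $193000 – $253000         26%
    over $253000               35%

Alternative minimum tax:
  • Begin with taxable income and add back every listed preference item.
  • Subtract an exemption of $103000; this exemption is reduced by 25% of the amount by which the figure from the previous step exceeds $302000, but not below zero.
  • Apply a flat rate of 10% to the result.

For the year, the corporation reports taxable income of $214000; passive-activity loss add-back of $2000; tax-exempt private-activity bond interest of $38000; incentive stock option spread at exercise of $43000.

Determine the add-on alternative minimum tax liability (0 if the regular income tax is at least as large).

Alternative minimum tax:
  Adjusted income: $214000 + $2000 + $38000 + $43000 = $297000
  Exemption: $297000 ≤ $302000, so full $103000 applies
  Base: $297000 − $103000 = $194000
  $194000 × 10% = $19400

Regular income tax:
  $193000 × 15% = $28950
  $21000 × 26% = $5460
  → $34410

$19400 ≤ $34410, so no add-on is due.

$0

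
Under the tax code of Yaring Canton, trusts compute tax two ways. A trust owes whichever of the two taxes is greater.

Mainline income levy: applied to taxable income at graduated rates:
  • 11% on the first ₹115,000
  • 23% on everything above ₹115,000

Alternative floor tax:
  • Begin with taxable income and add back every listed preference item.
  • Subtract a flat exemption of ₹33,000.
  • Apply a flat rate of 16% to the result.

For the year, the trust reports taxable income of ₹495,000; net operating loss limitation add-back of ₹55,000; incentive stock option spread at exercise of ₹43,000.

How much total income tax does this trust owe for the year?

₹100,050

Alternative floor tax:
  Adjusted income: ₹495,000 + ₹55,000 + ₹43,000 = ₹593,000
  Less exemption ₹33,000 → base ₹560,000
  ₹560,000 × 16% = ₹89,600

Mainline income levy:
  ₹115,000 × 11% = ₹12,650
  ₹380,000 × 23% = ₹87,400
  → ₹100,050

₹100,050 > ₹89,600, so the mainline income levy governs.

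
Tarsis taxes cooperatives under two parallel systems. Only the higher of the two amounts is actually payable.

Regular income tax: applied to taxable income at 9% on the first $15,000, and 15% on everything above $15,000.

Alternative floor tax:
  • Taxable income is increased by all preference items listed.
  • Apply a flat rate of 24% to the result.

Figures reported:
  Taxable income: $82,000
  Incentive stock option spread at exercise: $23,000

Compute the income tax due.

$25,200

Regular income tax:
  $15,000 × 9% = $1,350
  $67,000 × 15% = $10,050
  → $11,400

Alternative floor tax:
  Adjusted income: $82,000 + $23,000 = $105,000
  $105,000 × 24% = $25,200

$25,200 > $11,400, so the alternative floor tax is the binding amount.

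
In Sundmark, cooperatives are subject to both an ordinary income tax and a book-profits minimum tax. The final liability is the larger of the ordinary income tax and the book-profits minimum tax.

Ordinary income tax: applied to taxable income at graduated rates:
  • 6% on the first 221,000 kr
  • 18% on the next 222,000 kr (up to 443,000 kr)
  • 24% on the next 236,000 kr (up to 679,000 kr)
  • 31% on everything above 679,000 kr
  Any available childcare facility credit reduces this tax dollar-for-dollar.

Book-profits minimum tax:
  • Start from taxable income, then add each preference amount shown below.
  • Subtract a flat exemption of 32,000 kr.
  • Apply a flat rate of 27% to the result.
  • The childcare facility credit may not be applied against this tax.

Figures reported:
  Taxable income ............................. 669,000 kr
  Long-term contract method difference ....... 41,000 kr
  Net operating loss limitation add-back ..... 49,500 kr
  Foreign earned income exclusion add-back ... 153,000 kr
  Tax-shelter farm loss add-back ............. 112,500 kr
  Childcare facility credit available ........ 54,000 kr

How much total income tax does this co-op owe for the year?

Ordinary income tax:
  221,000 kr × 6% = 13,260 kr
  222,000 kr × 18% = 39,960 kr
  226,000 kr × 24% = 54,240 kr
  → 107,460 kr
  Less childcare facility credit 54,000 kr → 53,460 kr

Book-profits minimum tax:
  Adjusted income: 669,000 kr + 41,000 kr + 49,500 kr + 153,000 kr + 112,500 kr = 1,025,000 kr
  Less exemption 32,000 kr → base 993,000 kr
  993,000 kr × 27% = 268,110 kr

268,110 kr > 53,460 kr, so the book-profits minimum tax is the binding amount.

268,110 kr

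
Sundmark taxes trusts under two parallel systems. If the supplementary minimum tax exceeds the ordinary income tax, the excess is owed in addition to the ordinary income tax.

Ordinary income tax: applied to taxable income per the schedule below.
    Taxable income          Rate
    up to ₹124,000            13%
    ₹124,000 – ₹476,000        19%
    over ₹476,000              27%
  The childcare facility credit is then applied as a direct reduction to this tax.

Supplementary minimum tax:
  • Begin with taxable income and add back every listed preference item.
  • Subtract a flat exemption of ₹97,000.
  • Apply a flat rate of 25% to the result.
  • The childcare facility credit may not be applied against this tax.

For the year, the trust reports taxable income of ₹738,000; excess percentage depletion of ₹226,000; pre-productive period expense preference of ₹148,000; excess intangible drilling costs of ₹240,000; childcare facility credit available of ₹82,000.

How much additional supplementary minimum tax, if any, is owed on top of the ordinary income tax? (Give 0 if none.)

₹242,010

Ordinary income tax:
  ₹124,000 × 13% = ₹16,120
  ₹352,000 × 19% = ₹66,880
  ₹262,000 × 27% = ₹70,740
  → ₹153,740
  Less childcare facility credit ₹82,000 → ₹71,740

Supplementary minimum tax:
  Adjusted income: ₹738,000 + ₹226,000 + ₹148,000 + ₹240,000 = ₹1,352,000
  Less exemption ₹97,000 → base ₹1,255,000
  ₹1,255,000 × 25% = ₹313,750

Excess of supplementary minimum tax over ordinary income tax: ₹313,750 − ₹71,740 = ₹242,010.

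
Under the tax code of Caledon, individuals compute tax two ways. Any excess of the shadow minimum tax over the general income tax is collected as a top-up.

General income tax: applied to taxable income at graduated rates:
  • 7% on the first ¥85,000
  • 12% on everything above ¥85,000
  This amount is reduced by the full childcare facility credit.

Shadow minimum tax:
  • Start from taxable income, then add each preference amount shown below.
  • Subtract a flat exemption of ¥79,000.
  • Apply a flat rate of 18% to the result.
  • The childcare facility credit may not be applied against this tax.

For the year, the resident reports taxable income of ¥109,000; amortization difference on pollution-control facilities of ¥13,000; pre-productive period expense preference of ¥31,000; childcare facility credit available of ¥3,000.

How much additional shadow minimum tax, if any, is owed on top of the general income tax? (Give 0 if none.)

General income tax:
  ¥85,000 × 7% = ¥5,950
  ¥24,000 × 12% = ¥2,880
  → ¥8,830
  Less childcare facility credit ¥3,000 → ¥5,830

Shadow minimum tax:
  Adjusted income: ¥109,000 + ¥13,000 + ¥31,000 = ¥153,000
  Less exemption ¥79,000 → base ¥74,000
  ¥74,000 × 18% = ¥13,320

Excess of shadow minimum tax over general income tax: ¥13,320 − ¥5,830 = ¥7,490.

¥7,490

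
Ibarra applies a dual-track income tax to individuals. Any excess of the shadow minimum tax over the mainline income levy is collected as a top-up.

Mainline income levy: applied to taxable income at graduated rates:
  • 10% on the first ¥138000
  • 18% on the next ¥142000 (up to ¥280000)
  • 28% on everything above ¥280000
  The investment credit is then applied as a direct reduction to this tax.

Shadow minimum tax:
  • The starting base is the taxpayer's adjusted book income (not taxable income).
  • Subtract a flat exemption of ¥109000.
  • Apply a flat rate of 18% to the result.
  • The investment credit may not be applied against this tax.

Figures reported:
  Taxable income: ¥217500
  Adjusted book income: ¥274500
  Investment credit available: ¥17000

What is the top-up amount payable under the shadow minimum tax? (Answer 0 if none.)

Mainline income levy:
  ¥138000 × 10% = ¥13800
  ¥79500 × 18% = ¥14310
  → ¥28110
  Less investment credit ¥17000 → ¥11110

Shadow minimum tax:
  Base (adjusted book income): ¥274500
  Less exemption ¥109000 → base ¥165500
  ¥165500 × 18% = ¥29790

Excess of shadow minimum tax over mainline income levy: ¥29790 − ¥11110 = ¥18680.

¥18680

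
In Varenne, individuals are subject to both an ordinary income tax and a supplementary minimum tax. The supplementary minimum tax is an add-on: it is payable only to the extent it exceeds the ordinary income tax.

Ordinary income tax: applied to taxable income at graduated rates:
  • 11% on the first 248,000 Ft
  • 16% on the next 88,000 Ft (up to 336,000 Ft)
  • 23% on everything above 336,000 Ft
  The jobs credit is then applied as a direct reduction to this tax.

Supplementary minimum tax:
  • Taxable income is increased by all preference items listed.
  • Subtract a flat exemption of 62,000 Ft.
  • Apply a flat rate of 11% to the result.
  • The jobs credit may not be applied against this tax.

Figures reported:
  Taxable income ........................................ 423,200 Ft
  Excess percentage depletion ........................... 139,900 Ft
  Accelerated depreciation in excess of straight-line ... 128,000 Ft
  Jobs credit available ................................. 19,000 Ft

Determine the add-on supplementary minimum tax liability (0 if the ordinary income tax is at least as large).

26,785 Ft

Ordinary income tax:
  248,000 Ft × 11% = 27,280 Ft
  88,000 Ft × 16% = 14,080 Ft
  87,200 Ft × 23% = 20,056 Ft
  → 61,416 Ft
  Less jobs credit 19,000 Ft → 42,416 Ft

Supplementary minimum tax:
  Adjusted income: 423,200 Ft + 139,900 Ft + 128,000 Ft = 691,100 Ft
  Less exemption 62,000 Ft → base 629,100 Ft
  629,100 Ft × 11% = 69,201 Ft

Excess of supplementary minimum tax over ordinary income tax: 69,201 Ft − 42,416 Ft = 26,785 Ft.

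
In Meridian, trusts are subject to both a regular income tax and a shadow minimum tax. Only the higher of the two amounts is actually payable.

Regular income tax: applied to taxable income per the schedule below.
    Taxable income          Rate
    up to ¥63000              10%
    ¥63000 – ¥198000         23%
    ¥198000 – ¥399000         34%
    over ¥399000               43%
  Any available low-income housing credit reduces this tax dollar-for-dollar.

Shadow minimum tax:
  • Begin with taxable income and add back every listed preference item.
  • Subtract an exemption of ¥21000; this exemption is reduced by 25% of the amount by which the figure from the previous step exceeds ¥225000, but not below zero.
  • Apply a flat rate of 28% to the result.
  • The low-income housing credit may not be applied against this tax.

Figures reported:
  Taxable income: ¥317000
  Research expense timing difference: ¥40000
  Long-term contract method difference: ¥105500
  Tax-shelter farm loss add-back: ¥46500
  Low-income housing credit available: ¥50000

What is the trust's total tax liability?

Regular income tax:
  ¥63000 × 10% = ¥6300
  ¥135000 × 23% = ¥31050
  ¥119000 × 34% = ¥40460
  → ¥77810
  Less low-income housing credit ¥50000 → ¥27810

Shadow minimum tax:
  Adjusted income: ¥317000 + ¥40000 + ¥105500 + ¥46500 = ¥509000
  Exemption: 25% × (¥509000 − ¥225000) = ¥71000 ≥ ¥21000, so the exemption is fully phased out
  Base: ¥509000 − ¥0 = ¥509000
  ¥509000 × 28% = ¥142520

¥142520 > ¥27810, so the shadow minimum tax is the binding amount.

¥142520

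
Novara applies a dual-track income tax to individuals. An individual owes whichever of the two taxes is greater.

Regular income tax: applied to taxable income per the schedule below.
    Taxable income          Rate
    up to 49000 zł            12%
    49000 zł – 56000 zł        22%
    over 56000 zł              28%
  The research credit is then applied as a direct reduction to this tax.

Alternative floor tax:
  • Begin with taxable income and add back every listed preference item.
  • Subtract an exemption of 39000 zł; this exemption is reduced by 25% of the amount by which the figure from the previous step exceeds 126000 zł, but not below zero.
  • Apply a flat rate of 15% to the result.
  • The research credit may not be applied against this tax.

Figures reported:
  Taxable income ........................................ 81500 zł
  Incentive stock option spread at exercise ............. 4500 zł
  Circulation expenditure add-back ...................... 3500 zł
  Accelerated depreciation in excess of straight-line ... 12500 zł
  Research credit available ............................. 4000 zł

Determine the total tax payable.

Regular income tax:
  49000 zł × 12% = 5880 zł
  7000 zł × 22% = 1540 zł
  25500 zł × 28% = 7140 zł
  → 14560 zł
  Less research credit 4000 zł → 10560 zł

Alternative floor tax:
  Adjusted income: 81500 zł + 4500 zł + 3500 zł + 12500 zł = 102000 zł
  Exemption: 102000 zł ≤ 126000 zł, so full 39000 zł applies
  Base: 102000 zł − 39000 zł = 63000 zł
  63000 zł × 15% = 9450 zł

10560 zł > 9450 zł, so the regular income tax governs.

10560 zł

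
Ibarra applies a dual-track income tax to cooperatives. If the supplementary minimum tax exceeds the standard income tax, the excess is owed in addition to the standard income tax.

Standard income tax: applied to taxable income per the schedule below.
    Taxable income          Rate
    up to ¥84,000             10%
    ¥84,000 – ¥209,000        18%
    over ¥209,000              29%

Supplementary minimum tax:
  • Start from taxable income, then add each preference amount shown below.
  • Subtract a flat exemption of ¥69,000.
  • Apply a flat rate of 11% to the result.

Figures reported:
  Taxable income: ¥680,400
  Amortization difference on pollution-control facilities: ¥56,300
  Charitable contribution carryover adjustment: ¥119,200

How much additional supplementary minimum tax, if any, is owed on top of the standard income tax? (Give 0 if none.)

Supplementary minimum tax:
  Adjusted income: ¥680,400 + ¥56,300 + ¥119,200 = ¥855,900
  Less exemption ¥69,000 → base ¥786,900
  ¥786,900 × 11% = ¥86,559

Standard income tax:
  ¥84,000 × 10% = ¥8,400
  ¥125,000 × 18% = ¥22,500
  ¥471,400 × 29% = ¥136,706
  → ¥167,606

¥86,559 ≤ ¥167,606, so no add-on is due.

¥0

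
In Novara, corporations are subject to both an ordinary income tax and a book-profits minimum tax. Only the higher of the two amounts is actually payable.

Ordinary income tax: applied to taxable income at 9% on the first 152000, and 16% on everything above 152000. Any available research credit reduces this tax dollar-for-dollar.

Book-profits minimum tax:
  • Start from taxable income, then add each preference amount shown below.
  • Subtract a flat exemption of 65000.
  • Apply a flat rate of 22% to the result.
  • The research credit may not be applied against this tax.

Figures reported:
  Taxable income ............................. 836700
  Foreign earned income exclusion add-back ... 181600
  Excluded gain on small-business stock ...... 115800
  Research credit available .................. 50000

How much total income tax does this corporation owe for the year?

235202

Book-profits minimum tax:
  Adjusted income: 836700 + 181600 + 115800 = 1134100
  Less exemption 65000 → base 1069100
  1069100 × 22% = 235202

Ordinary income tax:
  152000 × 9% = 13680
  684700 × 16% = 109552
  → 123232
  Less research credit 50000 → 73232

235202 > 73232, so the book-profits minimum tax is the binding amount.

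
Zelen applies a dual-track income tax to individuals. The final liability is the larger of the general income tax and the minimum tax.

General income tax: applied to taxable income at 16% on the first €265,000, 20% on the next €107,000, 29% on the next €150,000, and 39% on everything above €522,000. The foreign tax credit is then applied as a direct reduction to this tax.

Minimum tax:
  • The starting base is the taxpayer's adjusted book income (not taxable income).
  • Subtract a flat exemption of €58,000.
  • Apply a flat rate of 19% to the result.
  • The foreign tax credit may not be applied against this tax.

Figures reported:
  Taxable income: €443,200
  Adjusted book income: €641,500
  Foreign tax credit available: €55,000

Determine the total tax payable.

€110,865

General income tax:
  €265,000 × 16% = €42,400
  €107,000 × 20% = €21,400
  €71,200 × 29% = €20,648
  → €84,448
  Less foreign tax credit €55,000 → €29,448

Minimum tax:
  Base (adjusted book income): €641,500
  Less exemption €58,000 → base €583,500
  €583,500 × 19% = €110,865

€110,865 > €29,448, so the minimum tax is the binding amount.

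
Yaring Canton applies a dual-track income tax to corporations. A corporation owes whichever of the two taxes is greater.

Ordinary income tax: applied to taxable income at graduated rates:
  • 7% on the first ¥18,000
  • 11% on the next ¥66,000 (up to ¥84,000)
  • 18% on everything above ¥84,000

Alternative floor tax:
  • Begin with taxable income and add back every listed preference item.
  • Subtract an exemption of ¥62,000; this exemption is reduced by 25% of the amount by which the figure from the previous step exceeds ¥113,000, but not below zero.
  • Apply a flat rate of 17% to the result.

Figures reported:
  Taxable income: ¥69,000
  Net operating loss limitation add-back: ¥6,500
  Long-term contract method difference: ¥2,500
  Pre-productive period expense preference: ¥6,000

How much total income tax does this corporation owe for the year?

Alternative floor tax:
  Adjusted income: ¥69,000 + ¥6,500 + ¥2,500 + ¥6,000 = ¥84,000
  Exemption: ¥84,000 ≤ ¥113,000, so full ¥62,000 applies
  Base: ¥84,000 − ¥62,000 = ¥22,000
  ¥22,000 × 17% = ¥3,740

Ordinary income tax:
  ¥18,000 × 7% = ¥1,260
  ¥51,000 × 11% = ¥5,610
  → ¥6,870

¥6,870 > ¥3,740, so the ordinary income tax governs.

¥6,870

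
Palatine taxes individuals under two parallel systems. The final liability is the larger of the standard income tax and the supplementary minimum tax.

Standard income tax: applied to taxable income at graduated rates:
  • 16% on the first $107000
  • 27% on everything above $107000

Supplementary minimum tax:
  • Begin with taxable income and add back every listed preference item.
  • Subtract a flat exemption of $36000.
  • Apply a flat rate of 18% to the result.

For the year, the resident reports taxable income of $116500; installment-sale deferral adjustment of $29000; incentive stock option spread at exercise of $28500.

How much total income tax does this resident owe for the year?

$24840

Supplementary minimum tax:
  Adjusted income: $116500 + $29000 + $28500 = $174000
  Less exemption $36000 → base $138000
  $138000 × 18% = $24840

Standard income tax:
  $107000 × 16% = $17120
  $9500 × 27% = $2565
  → $19685

$24840 > $19685, so the supplementary minimum tax is the binding amount.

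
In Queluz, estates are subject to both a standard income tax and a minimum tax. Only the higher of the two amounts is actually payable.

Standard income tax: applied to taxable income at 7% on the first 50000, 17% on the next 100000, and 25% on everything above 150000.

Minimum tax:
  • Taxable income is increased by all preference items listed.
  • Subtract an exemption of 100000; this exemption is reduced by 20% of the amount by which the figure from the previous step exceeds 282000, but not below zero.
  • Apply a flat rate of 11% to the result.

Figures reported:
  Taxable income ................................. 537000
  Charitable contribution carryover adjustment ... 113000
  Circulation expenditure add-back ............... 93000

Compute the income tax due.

Standard income tax:
  50000 × 7% = 3500
  100000 × 17% = 17000
  387000 × 25% = 96750
  → 117250

Minimum tax:
  Adjusted income: 537000 + 113000 + 93000 = 743000
  Exemption: 100000 − 20% × (743000 − 282000) = 100000 − 92200 = 7800
  Base: 743000 − 7800 = 735200
  735200 × 11% = 80872

117250 > 80872, so the standard income tax governs.

117250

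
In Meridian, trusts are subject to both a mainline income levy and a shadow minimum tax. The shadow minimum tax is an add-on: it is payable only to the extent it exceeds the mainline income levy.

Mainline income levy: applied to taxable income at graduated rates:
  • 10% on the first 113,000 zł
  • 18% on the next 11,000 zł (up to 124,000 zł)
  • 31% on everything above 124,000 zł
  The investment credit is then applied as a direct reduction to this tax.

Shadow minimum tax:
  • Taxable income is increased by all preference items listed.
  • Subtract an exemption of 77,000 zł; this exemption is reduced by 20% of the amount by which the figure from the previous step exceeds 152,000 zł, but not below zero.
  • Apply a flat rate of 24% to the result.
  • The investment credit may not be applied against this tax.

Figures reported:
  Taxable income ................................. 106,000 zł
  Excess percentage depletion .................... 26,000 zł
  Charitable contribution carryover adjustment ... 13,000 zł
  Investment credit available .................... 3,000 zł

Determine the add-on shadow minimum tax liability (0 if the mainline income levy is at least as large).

8,720 zł

Mainline income levy:
  106,000 zł × 10% = 10,600 zł
  Less investment credit 3,000 zł → 7,600 zł

Shadow minimum tax:
  Adjusted income: 106,000 zł + 26,000 zł + 13,000 zł = 145,000 zł
  Exemption: 145,000 zł ≤ 152,000 zł, so full 77,000 zł applies
  Base: 145,000 zł − 77,000 zł = 68,000 zł
  68,000 zł × 24% = 16,320 zł

Excess of shadow minimum tax over mainline income levy: 16,320 zł − 7,600 zł = 8,720 zł.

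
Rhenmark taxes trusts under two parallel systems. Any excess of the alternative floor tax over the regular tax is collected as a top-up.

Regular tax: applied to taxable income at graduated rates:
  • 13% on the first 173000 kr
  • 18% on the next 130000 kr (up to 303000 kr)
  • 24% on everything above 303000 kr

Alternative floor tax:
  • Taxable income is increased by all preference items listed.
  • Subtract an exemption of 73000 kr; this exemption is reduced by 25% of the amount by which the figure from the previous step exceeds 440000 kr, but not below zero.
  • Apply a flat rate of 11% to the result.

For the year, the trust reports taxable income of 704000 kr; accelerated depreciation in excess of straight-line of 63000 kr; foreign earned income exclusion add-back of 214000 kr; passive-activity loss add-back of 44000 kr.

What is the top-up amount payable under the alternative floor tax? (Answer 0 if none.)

Regular tax:
  173000 kr × 13% = 22490 kr
  130000 kr × 18% = 23400 kr
  401000 kr × 24% = 96240 kr
  → 142130 kr

Alternative floor tax:
  Adjusted income: 704000 kr + 63000 kr + 214000 kr + 44000 kr = 1025000 kr
  Exemption: 25% × (1025000 kr − 440000 kr) = 146250 kr ≥ 73000 kr, so the exemption is fully phased out
  Base: 1025000 kr − 0 kr = 1025000 kr
  1025000 kr × 11% = 112750 kr

112750 kr ≤ 142130 kr, so no add-on is due.

0 kr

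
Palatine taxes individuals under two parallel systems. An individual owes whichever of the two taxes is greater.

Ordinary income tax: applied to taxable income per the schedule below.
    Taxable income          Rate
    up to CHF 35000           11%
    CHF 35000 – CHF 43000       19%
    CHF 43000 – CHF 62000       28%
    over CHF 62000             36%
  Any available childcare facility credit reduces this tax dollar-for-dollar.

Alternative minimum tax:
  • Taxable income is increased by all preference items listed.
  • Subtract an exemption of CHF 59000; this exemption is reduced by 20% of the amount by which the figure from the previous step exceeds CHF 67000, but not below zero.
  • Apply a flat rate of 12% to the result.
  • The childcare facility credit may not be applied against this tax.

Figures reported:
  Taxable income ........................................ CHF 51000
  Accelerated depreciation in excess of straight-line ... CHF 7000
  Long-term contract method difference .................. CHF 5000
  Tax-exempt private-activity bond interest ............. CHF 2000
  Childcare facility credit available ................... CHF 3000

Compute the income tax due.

CHF 4610

Ordinary income tax:
  CHF 35000 × 11% = CHF 3850
  CHF 8000 × 19% = CHF 1520
  CHF 8000 × 28% = CHF 2240
  → CHF 7610
  Less childcare facility credit CHF 3000 → CHF 4610

Alternative minimum tax:
  Adjusted income: CHF 51000 + CHF 7000 + CHF 5000 + CHF 2000 = CHF 65000
  Exemption: CHF 65000 ≤ CHF 67000, so full CHF 59000 applies
  Base: CHF 65000 − CHF 59000 = CHF 6000
  CHF 6000 × 12% = CHF 720

CHF 4610 > CHF 720, so the ordinary income tax governs.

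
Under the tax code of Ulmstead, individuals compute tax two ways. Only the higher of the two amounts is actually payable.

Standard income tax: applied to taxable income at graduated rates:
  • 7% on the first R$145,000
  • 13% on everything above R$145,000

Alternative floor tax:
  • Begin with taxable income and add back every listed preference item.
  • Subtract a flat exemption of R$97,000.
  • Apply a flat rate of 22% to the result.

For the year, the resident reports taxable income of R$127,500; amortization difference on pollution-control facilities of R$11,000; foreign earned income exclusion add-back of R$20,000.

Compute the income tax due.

Standard income tax:
  R$127,500 × 7% = R$8,925

Alternative floor tax:
  Adjusted income: R$127,500 + R$11,000 + R$20,000 = R$158,500
  Less exemption R$97,000 → base R$61,500
  R$61,500 × 22% = R$13,530

R$13,530 > R$8,925, so the alternative floor tax is the binding amount.

R$13,530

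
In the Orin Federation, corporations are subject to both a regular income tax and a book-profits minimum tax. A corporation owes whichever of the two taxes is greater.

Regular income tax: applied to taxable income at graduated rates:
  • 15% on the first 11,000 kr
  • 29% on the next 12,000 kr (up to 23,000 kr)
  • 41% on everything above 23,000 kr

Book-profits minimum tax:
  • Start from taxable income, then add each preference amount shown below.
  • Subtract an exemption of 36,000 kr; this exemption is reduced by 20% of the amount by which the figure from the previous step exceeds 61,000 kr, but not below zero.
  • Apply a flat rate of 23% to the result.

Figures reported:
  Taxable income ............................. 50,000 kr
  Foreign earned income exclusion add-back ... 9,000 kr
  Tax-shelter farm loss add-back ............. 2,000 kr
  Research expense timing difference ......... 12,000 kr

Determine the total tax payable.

Book-profits minimum tax:
  Adjusted income: 50,000 kr + 9,000 kr + 2,000 kr + 12,000 kr = 73,000 kr
  Exemption: 36,000 kr − 20% × (73,000 kr − 61,000 kr) = 36,000 kr − 2,400 kr = 33,600 kr
  Base: 73,000 kr − 33,600 kr = 39,400 kr
  39,400 kr × 23% = 9,062 kr

Regular income tax:
  11,000 kr × 15% = 1,650 kr
  12,000 kr × 29% = 3,480 kr
  27,000 kr × 41% = 11,070 kr
  → 16,200 kr

16,200 kr > 9,062 kr, so the regular income tax governs.

16,200 kr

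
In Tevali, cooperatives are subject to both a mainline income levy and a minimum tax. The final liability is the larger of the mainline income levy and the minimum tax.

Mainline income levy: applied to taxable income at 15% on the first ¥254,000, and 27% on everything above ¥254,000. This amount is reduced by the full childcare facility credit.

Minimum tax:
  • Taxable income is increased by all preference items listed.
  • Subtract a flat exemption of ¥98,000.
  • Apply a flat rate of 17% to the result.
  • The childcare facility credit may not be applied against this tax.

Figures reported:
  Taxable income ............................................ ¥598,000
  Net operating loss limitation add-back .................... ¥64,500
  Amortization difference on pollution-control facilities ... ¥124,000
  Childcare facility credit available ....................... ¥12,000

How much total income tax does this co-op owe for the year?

¥118,980

Mainline income levy:
  ¥254,000 × 15% = ¥38,100
  ¥344,000 × 27% = ¥92,880
  → ¥130,980
  Less childcare facility credit ¥12,000 → ¥118,980

Minimum tax:
  Adjusted income: ¥598,000 + ¥64,500 + ¥124,000 = ¥786,500
  Less exemption ¥98,000 → base ¥688,500
  ¥688,500 × 17% = ¥117,045

¥118,980 > ¥117,045, so the mainline income levy governs.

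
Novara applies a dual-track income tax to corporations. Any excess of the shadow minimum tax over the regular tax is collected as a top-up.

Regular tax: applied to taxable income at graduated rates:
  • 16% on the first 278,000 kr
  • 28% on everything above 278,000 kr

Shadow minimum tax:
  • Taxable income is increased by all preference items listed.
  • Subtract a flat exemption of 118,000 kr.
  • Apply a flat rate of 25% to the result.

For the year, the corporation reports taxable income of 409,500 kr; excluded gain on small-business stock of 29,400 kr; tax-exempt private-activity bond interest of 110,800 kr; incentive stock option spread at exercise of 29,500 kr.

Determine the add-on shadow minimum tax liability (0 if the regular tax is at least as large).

34,000 kr

Shadow minimum tax:
  Adjusted income: 409,500 kr + 29,400 kr + 110,800 kr + 29,500 kr = 579,200 kr
  Less exemption 118,000 kr → base 461,200 kr
  461,200 kr × 25% = 115,300 kr

Regular tax:
  278,000 kr × 16% = 44,480 kr
  131,500 kr × 28% = 36,820 kr
  → 81,300 kr

Excess of shadow minimum tax over regular tax: 115,300 kr − 81,300 kr = 34,000 kr.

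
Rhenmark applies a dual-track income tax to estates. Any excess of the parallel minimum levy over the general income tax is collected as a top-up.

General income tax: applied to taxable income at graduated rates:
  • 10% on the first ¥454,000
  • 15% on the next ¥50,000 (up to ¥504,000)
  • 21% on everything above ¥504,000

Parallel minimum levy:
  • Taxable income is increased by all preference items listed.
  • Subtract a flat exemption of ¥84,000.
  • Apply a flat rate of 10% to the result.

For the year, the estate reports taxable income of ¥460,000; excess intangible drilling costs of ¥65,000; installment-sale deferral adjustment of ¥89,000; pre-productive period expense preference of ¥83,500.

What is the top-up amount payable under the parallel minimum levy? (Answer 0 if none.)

¥15,050

Parallel minimum levy:
  Adjusted income: ¥460,000 + ¥65,000 + ¥89,000 + ¥83,500 = ¥697,500
  Less exemption ¥84,000 → base ¥613,500
  ¥613,500 × 10% = ¥61,350

General income tax:
  ¥454,000 × 10% = ¥45,400
  ¥6,000 × 15% = ¥900
  → ¥46,300

Excess of parallel minimum levy over general income tax: ¥61,350 − ¥46,300 = ¥15,050.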